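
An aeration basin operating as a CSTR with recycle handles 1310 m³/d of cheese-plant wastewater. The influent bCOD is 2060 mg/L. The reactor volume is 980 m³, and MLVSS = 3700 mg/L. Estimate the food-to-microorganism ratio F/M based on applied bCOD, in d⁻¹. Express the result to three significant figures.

F/M ≈ 0.744 d⁻¹

F/M = applied load / biomass = Q·S₀/(V·X) = 1310 × 2060 / (980.0 × 3700) = 0.7442 d⁻¹.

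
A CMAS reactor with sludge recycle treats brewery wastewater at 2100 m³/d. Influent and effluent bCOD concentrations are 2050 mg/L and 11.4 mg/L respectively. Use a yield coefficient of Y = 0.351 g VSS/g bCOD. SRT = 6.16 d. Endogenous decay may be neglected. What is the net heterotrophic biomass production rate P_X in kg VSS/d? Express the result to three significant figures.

Since k_d ≈ 0, Y_obs = Y = 0.351 g VSS/g bCOD.
Q·(S₀ − S) = 2100 × (2050 − 11.4) × 10⁻³ = 4281 kg/d removed.
Net biomass production P_X = Y_obs × Q·(S₀ − S) = 0.3510 × 4281 = 1503 kg VSS/d.

P_X ≈ 1500 kg VSS/d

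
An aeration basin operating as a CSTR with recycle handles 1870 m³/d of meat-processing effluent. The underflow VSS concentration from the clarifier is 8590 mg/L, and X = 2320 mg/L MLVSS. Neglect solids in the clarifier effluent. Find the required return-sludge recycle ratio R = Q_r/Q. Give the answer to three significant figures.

R ≈ 0.370

R = Q_r/Q = X/(X_r − X) = 2320 / (8590 − 2320) = 0.3700.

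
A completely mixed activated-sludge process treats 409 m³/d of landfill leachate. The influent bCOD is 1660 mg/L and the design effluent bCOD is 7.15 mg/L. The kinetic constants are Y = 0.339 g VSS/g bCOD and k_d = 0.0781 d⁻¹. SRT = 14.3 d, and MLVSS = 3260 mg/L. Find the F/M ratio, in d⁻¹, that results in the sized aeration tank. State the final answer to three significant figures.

Steady-state biomass mass balance: V·X·(1 + k_d·θ_c) = Y·Q·(S₀ − S)·θ_c, so V = 0.339 × 409 × (1660 − 7.15) × 14.3 / [3260 × (1 + 0.0781 × 14.3)] = 3.28×10^6 / 6901 = 474.9 m³.
Food-to-microorganism ratio F/M = Q S₀ / (V X) = 409 × 1660 / (474.9 × 3260) = 0.4386 d⁻¹.

F/M ≈ 0.439 d⁻¹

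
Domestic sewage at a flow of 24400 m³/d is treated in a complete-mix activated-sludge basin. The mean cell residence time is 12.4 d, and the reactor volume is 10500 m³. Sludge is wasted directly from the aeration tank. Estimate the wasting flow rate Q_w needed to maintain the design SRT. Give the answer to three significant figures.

With mixed-liquor wasting, θ_c = V/Q_w, so Q_w = V/θ_c = 10500/12.4 = 846.8 m³/d.

Q_w ≈ 847 m³/d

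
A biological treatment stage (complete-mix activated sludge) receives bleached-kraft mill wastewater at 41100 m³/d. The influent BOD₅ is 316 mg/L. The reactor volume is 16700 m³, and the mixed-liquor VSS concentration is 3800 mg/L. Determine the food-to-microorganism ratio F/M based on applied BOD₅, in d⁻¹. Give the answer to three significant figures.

F/M = applied load / biomass = Q·S₀/(V·X) = 41100 × 316 / (16700 × 3800) = 0.2047 d⁻¹.

F/M ≈ 0.205 d⁻¹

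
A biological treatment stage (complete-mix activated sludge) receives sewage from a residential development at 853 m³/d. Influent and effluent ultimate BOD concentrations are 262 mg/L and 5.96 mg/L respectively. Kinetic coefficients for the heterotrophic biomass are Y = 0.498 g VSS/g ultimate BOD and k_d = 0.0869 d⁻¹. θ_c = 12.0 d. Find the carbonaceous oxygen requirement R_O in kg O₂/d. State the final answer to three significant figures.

Observed yield with endogenous decay: Y_obs = Y / (1 + k_d·θ_c) = 0.498 / (1 + 0.0869 × 12.0) = 0.498 / 2.043 = 0.2438 g VSS/g ultimate BOD.
ΔS = 262 − 5.96 = 256.0 mg/L, so the substrate removal rate is 853 × 256.0/1000 = 218.4 kg ultimate BOD/d.
Net sludge production P_X = 0.2438 × 218.4 = 53.24 kg VSS/d.
R_O = Q·(S₀ − S) − 1.42·P_X = 218.4 − 1.42 × 53.24 = 142.8 kg O₂/d.

R_O ≈ 143 kg O₂/d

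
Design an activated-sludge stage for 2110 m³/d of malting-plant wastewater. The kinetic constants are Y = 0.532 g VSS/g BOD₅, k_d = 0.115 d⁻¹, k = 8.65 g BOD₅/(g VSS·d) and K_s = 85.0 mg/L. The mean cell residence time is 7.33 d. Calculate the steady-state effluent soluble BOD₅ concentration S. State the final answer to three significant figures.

For a completely mixed reactor with recycle the Lawrence–McCarty relation gives S = K_s·(1 + k_d·θ_c) / [θ_c·(Y·k − k_d) − 1] = 85.0 × (1 + 0.115 × 7.33) / [7.33 × (0.532 × 8.65 − 0.115) − 1] = 156.7 / 31.89 = 4.912 mg/L.

S ≈ 4.91 mg/L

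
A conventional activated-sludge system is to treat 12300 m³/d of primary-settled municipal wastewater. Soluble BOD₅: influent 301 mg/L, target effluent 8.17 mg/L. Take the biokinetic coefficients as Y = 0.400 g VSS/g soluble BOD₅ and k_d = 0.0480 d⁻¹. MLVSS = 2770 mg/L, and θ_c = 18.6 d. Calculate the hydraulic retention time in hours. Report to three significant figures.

τ ≈ 9.97 h

Steady-state biomass mass balance: V·X·(1 + k_d·θ_c) = Y·Q·(S₀ − S)·θ_c, so V = 0.400 × 12300 × (301 − 8.17) × 18.6 / [2770 × (1 + 0.0480 × 18.6)] = 2.68×10^7 / 5243 = 5111 m³.
τ = V/Q = 5111/12300 = 0.4155 d, or 9.973 h.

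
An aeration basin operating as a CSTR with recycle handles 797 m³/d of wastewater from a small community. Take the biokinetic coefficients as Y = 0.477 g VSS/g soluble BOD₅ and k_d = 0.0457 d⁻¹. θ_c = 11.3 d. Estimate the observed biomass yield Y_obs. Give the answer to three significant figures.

Observed yield with endogenous decay: Y_obs = Y / (1 + k_d·θ_c) = 0.477 / (1 + 0.0457 × 11.3) = 0.477 / 1.516 = 0.3146 g VSS/g soluble BOD₅.

Y_obs ≈ 0.315 g VSS/g soluble BOD₅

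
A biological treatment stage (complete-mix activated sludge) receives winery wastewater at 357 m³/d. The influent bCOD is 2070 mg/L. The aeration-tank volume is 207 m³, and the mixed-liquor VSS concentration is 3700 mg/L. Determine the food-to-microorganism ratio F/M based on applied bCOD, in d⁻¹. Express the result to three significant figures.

F/M = Q·S₀ / (V·X) = 357 × 2070 / (207.0 × 3700) = 0.9649 g bCOD·(g VSS·d)⁻¹.

F/M ≈ 0.965 d⁻¹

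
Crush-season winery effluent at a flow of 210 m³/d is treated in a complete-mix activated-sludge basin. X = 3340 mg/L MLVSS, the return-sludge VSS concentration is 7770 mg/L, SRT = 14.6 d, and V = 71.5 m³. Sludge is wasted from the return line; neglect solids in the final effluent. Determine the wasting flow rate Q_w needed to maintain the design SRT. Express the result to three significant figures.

Wasting from the return line (neglecting effluent solids): Q_w = V·X / (θ_c·X_r) = 71.50 × 3340 / (14.6 × 7770) = 2.105 m³/d.

Q_w ≈ 2.11 m³/d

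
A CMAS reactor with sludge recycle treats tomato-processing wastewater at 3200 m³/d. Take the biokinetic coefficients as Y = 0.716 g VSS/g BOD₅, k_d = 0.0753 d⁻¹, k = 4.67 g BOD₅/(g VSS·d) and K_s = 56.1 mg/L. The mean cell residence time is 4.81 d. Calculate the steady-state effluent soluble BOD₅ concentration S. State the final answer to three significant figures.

S ≈ 5.19 mg/L

From the Monod/SRT balance for a CMAS, S = K_s·(1+k_d θ_c)/[θ_c·(Y k − k_d) − 1] = 56.1 × (1 + 0.0753 × 4.81) / [4.81 × (0.716 × 4.67 − 0.0753) − 1] = 76.42 / 14.72 = 5.191 mg/L.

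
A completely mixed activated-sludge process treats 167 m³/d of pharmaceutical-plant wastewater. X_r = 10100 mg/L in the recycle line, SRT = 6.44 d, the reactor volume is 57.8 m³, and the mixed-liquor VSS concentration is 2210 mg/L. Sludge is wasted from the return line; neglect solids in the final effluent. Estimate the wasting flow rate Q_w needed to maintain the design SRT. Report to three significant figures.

Q_w ≈ 1.96 m³/d

θ_c = V·X/(Q_w·X_r) when wasting from the recycle, so Q_w = V·X/(θ_c·X_r) = 57.80 × 2210 / (6.44 × 10100) = 1.964 m³/d.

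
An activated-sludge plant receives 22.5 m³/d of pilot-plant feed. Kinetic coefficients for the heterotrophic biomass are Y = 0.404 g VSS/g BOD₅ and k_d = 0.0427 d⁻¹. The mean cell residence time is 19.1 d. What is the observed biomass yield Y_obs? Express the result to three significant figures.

Y_obs ≈ 0.223 g VSS/g BOD₅

The observed yield is Y_obs = Y/(1 + k_d·θ_c) = 0.404 / (1 + 0.0427 × 19.1) = 0.404 / 1.816 = 0.2225 g VSS per g BOD₅ removed.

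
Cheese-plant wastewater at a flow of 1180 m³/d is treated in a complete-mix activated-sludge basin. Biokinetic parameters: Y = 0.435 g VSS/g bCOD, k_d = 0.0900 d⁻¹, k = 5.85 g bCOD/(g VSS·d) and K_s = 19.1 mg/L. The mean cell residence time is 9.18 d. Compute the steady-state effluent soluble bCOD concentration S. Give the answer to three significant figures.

S ≈ 1.62 mg/L

Effluent substrate depends only on kinetics and SRT: S = K_s(1 + k_d θ_c) / [θ_c(Yk − k_d) − 1] = 19.1 × (1 + 0.0900 × 9.18) / [9.18 × (0.435 × 5.85 − 0.0900) − 1] = 34.88 / 21.53 = 1.620 mg/L.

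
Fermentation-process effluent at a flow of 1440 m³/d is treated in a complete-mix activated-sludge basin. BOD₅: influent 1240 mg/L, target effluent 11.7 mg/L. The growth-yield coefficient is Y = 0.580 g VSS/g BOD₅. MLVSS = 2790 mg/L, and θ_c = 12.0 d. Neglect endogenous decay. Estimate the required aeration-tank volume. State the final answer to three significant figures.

With k_d = 0 the design equation reduces to V = Y Q (S₀−S) θ_c / X = 0.580 × 1440 × (1240 − 11.7) × 12.0 / 2790 = 4412 m³.

V ≈ 4410 m³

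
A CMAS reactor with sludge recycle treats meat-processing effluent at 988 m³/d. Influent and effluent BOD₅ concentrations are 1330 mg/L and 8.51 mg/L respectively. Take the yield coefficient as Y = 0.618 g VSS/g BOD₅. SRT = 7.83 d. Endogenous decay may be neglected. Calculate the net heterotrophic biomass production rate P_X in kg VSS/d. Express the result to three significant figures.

P_X ≈ 807 kg VSS/d

Since k_d ≈ 0, Y_obs = Y = 0.618 g VSS/g BOD₅.
ΔS = 1330 − 8.51 = 1321 mg/L, so the substrate removal rate is 988 × 1321/1000 = 1306 kg BOD₅/d.
Biomass produced: P_X = Y_obs·Q·ΔS = 0.6180 × 1306 ≈ 806.9 kg VSS/d.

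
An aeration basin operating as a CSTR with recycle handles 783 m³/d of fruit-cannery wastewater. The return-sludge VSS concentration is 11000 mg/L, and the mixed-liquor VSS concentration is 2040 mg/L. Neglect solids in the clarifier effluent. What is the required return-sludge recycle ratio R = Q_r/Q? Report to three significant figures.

R ≈ 0.228

Mass balance around the secondary clarifier (neglecting effluent solids): R = X / (X_r − X) = 2040 / (11000 − 2040) = 0.2277.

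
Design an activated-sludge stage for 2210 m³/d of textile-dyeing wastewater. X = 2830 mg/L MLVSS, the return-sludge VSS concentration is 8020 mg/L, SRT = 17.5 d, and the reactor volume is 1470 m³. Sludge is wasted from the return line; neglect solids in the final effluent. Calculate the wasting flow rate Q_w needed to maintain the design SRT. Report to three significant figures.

Wasting from the return line (neglecting effluent solids): Q_w = V·X / (θ_c·X_r) = 1470 × 2830 / (17.5 × 8020) = 29.64 m³/d.

Q_w ≈ 29.6 m³/d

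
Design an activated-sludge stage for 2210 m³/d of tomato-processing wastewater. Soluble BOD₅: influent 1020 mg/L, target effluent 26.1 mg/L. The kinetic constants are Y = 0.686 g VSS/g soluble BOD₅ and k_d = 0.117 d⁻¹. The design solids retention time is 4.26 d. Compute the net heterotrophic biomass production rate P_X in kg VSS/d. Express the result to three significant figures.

Observed yield with endogenous decay: Y_obs = Y / (1 + k_d·θ_c) = 0.686 / (1 + 0.117 × 4.26) = 0.686 / 1.498 = 0.4578 g VSS/g soluble BOD₅.
Substrate removed = Q·(S₀ − S) = 2210 m³/d × (1020 − 26.1) g/m³ = 2.2×10^6 g/d = 2197 kg/d.
Net biomass production P_X = Y_obs × Q·(S₀ − S) = 0.4578 × 2197 = 1006 kg VSS/d.

P_X ≈ 1010 kg VSS/d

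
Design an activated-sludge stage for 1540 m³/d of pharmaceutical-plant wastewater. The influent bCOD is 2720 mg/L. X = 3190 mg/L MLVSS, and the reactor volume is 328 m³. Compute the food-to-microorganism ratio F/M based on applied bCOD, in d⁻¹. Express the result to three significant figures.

F/M ≈ 4.00 d⁻¹

F/M = applied load / biomass = Q·S₀/(V·X) = 1540 × 2720 / (328.0 × 3190) = 4.003 d⁻¹.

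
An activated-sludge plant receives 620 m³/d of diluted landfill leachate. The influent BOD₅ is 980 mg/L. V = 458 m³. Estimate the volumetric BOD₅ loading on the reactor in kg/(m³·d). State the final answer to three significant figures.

Volumetric loading L_v = Q·S₀ / V = 620 × 980 g/m³ / 458.0 m³ = 1327 g/(m³·d) = 1.327 kg BOD₅/(m³·d).

L_v ≈ 1.33 kg BOD₅/(m³·d)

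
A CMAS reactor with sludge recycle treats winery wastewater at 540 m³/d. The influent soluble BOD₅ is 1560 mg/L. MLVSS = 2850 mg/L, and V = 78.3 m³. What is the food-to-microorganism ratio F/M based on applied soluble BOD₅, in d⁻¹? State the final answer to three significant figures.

F/M ≈ 3.77 d⁻¹

Food-to-microorganism ratio F/M = Q S₀ / (V X) = 540 × 1560 / (78.30 × 2850) = 3.775 d⁻¹.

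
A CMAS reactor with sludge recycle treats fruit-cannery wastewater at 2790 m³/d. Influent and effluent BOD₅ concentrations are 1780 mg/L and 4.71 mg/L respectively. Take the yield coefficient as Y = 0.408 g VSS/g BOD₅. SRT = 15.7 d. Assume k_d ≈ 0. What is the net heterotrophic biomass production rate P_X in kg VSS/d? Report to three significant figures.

P_X ≈ 2020 kg VSS/d

With endogenous decay neglected, the observed yield equals the true yield: Y_obs = Y = 0.408 g VSS/g BOD₅.
Mass of BOD₅ removed per day: Q(S₀ − S) = 2790 × 1775 g/m³ = 4953 kg/d.
Net biomass production P_X = Y_obs × Q·(S₀ − S) = 0.4080 × 4953 = 2021 kg VSS/d.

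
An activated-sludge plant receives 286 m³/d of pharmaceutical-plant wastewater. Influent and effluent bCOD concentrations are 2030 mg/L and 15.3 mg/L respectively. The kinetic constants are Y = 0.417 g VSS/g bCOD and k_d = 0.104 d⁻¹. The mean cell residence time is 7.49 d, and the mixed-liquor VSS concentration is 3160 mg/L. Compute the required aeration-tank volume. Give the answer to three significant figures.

V ≈ 320 m³

From the SRT design equation V = Y Q (S₀−S) θ_c / [X (1 + k_d θ_c)] = 0.417 × 286 × (2030 − 15.3) × 7.49 / [3160 × (1 + 0.104 × 7.49)] = 1.8×10^6 / 5622 = 320.1 m³.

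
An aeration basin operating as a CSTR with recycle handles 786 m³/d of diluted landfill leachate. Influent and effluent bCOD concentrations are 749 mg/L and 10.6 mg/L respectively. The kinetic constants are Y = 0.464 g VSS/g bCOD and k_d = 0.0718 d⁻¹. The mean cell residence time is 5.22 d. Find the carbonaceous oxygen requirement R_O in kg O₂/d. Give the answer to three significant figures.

Correct the yield for decay: Y_obs = Y/(1 + k_d θ_c) = 0.464 / (1 + 0.0718 × 5.22) = 0.464 / 1.375 = 0.3375.
Q·(S₀ − S) = 786 × (749 − 10.6) × 10⁻³ = 580.4 kg/d removed.
P_X = Y_obs·Q·(S₀ − S) = 0.3375 × 580.4 = 195.9 kg VSS/d.
R_O = Q·(S₀ − S) − 1.42·P_X = 580.4 − 1.42 × 195.9 = 302.2 kg O₂/d.

R_O ≈ 302 kg O₂/d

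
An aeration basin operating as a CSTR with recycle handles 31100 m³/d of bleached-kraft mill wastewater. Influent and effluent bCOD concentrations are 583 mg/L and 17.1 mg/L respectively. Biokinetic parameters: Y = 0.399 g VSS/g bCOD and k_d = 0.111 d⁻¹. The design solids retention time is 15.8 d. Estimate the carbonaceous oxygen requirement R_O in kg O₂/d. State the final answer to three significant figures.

R_O ≈ 14000 kg O₂/d

Observed yield with endogenous decay: Y_obs = Y / (1 + k_d·θ_c) = 0.399 / (1 + 0.111 × 15.8) = 0.399 / 2.754 = 0.1449 g VSS/g bCOD.
Mass of bCOD removed per day: Q(S₀ − S) = 31100 × 565.9 g/m³ = 17599 kg/d.
Biomass synthesised: P_X = Y_obs × 17599 = 2550 kg VSS/d.
Carbonaceous O₂ demand = substrate oxidised − cell-mass equivalent = 17599 − 1.42 × 2550 = 13978 kg O₂/d.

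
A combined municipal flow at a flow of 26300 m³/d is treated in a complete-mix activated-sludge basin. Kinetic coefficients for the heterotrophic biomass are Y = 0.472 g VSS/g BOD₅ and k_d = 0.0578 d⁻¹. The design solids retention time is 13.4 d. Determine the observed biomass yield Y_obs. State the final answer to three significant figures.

Y_obs ≈ 0.266 g VSS/g BOD₅

The observed yield is Y_obs = Y/(1 + k_d·θ_c) = 0.472 / (1 + 0.0578 × 13.4) = 0.472 / 1.775 = 0.2660 g VSS per g BOD₅ removed.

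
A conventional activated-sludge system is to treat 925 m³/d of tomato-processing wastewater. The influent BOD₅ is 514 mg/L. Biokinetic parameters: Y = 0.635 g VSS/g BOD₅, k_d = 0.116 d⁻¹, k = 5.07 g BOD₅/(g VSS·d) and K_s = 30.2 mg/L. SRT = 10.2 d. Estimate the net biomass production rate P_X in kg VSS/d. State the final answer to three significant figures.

P_X ≈ 138 kg VSS/d

For a completely mixed reactor with recycle the Lawrence–McCarty relation gives S = K_s·(1 + k_d·θ_c) / [θ_c·(Y·k − k_d) − 1] = 30.2 × (1 + 0.116 × 10.2) / [10.2 × (0.635 × 5.07 − 0.116) − 1] = 65.93 / 30.66 = 2.151 mg/L.
Y_obs = Y / (1 + k_d θ_c) = 0.635 / (1 + 0.116 × 10.2) = 0.635 / 2.183 = 0.2909.
ΔS = 514 − 2.15 = 511.9 mg/L, so the substrate removal rate is 925 × 511.9/1000 = 473.5 kg BOD₅/d.
Net biomass production P_X = Y_obs × Q·(S₀ − S) = 0.2909 × 473.5 = 137.7 kg VSS/d.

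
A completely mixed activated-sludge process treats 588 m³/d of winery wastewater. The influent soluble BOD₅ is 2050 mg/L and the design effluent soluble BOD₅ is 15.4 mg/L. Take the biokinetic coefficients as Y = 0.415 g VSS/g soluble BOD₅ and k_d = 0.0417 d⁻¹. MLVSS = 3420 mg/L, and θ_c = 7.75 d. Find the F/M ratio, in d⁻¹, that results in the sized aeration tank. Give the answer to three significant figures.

F/M ≈ 0.415 d⁻¹

Rearranging the biomass balance for a CMAS with decay, V = Y·Q·ΔS·θ_c / [X·(1+k_d θ_c)] = 0.415 × 588 × (2050 − 15.4) × 7.75 / [3420 × (1 + 0.0417 × 7.75)] = 3.85×10^6 / 4525 = 850.3 m³.
Food-to-microorganism ratio F/M = Q S₀ / (V X) = 588 × 2050 / (850.3 × 3420) = 0.4145 d⁻¹.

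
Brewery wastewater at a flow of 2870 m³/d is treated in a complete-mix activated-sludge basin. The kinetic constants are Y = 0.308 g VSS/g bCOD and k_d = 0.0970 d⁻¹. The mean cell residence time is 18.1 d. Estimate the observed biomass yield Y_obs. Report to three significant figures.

Correct the yield for decay: Y_obs = Y/(1 + k_d θ_c) = 0.308 / (1 + 0.0970 × 18.1) = 0.308 / 2.756 = 0.1118.

Y_obs ≈ 0.112 g VSS/g bCOD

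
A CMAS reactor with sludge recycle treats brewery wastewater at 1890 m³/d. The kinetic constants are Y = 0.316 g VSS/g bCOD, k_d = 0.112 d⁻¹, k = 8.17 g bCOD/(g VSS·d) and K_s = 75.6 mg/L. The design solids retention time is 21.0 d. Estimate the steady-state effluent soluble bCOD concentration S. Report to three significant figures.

From the Monod/SRT balance for a CMAS, S = K_s·(1+k_d θ_c)/[θ_c·(Y k − k_d) − 1] = 75.6 × (1 + 0.112 × 21.0) / [21.0 × (0.316 × 8.17 − 0.112) − 1] = 253.4 / 50.86 = 4.982 mg/L.

S ≈ 4.98 mg/L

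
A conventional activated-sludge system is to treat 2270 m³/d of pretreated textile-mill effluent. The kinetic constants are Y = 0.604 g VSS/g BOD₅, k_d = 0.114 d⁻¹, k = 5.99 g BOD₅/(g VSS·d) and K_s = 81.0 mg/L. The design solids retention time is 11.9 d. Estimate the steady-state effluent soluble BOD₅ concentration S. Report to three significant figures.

Effluent substrate depends only on kinetics and SRT: S = K_s(1 + k_d θ_c) / [θ_c(Yk − k_d) − 1] = 81.0 × (1 + 0.114 × 11.9) / [11.9 × (0.604 × 5.99 − 0.114) − 1] = 190.9 / 40.70 = 4.690 mg/L.

S ≈ 4.69 mg/L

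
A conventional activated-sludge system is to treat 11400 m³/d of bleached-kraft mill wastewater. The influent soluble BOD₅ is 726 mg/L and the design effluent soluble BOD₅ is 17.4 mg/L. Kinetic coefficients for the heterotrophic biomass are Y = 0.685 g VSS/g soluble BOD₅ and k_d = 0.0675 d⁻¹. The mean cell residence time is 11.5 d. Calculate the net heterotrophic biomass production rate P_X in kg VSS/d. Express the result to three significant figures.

Y_obs = Y / (1 + k_d θ_c) = 0.685 / (1 + 0.0675 × 11.5) = 0.685 / 1.776 = 0.3856.
Q·(S₀ − S) = 11400 × (726 − 17.4) × 10⁻³ = 8078 kg/d removed.
P_X = Y_obs · Q(S₀ − S) = 0.3856 × 8078 = 3115 kg VSS/d.

P_X ≈ 3120 kg VSS/d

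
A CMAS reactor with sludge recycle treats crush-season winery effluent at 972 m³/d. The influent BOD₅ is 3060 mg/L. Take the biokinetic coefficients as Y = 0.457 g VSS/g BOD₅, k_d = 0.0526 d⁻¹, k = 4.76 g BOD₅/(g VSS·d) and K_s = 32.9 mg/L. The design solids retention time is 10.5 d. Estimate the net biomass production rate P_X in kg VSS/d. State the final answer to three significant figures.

From the Monod/SRT balance for a CMAS, S = K_s·(1+k_d θ_c)/[θ_c·(Y k − k_d) − 1] = 32.9 × (1 + 0.0526 × 10.5) / [10.5 × (0.457 × 4.76 − 0.0526) − 1] = 51.07 / 21.29 = 2.399 mg/L.
Observed yield with endogenous decay: Y_obs = Y / (1 + k_d·θ_c) = 0.457 / (1 + 0.0526 × 10.5) = 0.457 / 1.552 = 0.2944 g VSS/g BOD₅.
ΔS = 3060 − 2.40 = 3058 mg/L, so the substrate removal rate is 972 × 3058/1000 = 2972 kg BOD₅/d.
Net biomass production P_X = Y_obs × Q·(S₀ − S) = 0.2944 × 2972 = 875.0 kg VSS/d.

P_X ≈ 875 kg VSS/d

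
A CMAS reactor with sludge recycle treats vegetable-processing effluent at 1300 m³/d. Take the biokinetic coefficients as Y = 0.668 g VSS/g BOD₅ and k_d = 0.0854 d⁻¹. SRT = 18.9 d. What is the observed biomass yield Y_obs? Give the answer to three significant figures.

Y_obs = Y / (1 + k_d θ_c) = 0.668 / (1 + 0.0854 × 18.9) = 0.668 / 2.614 = 0.2555.

Y_obs ≈ 0.256 g VSS/g BOD₅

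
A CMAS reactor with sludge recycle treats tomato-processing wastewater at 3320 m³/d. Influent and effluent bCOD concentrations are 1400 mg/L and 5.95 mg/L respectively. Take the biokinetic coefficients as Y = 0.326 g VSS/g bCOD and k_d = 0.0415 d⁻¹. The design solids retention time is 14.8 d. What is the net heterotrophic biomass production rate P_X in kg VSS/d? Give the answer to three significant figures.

Observed yield with endogenous decay: Y_obs = Y / (1 + k_d·θ_c) = 0.326 / (1 + 0.0415 × 14.8) = 0.326 / 1.614 = 0.2020 g VSS/g bCOD.
Mass of bCOD removed per day: Q(S₀ − S) = 3320 × 1394 g/m³ = 4628 kg/d.
P_X = Y_obs · Q(S₀ − S) = 0.2020 × 4628 = 934.7 kg VSS/d.

P_X ≈ 935 kg VSS/d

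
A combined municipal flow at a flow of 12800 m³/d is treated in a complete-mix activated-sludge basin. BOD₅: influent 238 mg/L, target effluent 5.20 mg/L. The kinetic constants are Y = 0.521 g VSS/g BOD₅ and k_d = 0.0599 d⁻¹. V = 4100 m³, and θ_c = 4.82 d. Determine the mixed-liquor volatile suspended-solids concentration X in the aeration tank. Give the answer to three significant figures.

From V·X·(1 + k_d·θ_c) = Y·Q·(S₀ − S)·θ_c: X = 0.521 × 12800 × (238 − 5.20) × 4.82 / [4100 × (1 + 0.0599 × 4.82)] = 1416 mg/L.

X ≈ 1420 mg/L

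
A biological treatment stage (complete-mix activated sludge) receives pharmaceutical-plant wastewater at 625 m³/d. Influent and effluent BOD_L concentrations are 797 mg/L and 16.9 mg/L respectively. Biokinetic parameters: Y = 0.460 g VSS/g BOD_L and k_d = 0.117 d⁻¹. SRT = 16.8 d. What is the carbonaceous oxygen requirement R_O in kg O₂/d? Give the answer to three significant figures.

The observed yield is Y_obs = Y/(1 + k_d·θ_c) = 0.460 / (1 + 0.117 × 16.8) = 0.460 / 2.966 = 0.1551 g VSS per g BOD_L removed.
Q·(S₀ − S) = 625 × (797 − 16.9) × 10⁻³ = 487.6 kg/d removed.
P_X = Y_obs·Q·(S₀ − S) = 0.1551 × 487.6 = 75.63 kg VSS/d.
Carbonaceous O₂ demand = substrate oxidised − cell-mass equivalent = 487.6 − 1.42 × 75.63 = 380.2 kg O₂/d.

R_O ≈ 380 kg O₂/d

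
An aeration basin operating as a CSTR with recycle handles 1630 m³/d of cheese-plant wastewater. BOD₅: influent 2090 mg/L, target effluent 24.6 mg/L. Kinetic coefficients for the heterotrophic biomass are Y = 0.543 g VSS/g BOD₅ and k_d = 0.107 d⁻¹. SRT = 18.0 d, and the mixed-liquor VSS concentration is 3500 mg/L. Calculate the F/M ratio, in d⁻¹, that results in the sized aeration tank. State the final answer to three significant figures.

Steady-state biomass mass balance: V·X·(1 + k_d·θ_c) = Y·Q·(S₀ − S)·θ_c, so V = 0.543 × 1630 × (2090 − 24.6) × 18.0 / [3500 × (1 + 0.107 × 18.0)] = 3.29×10^7 / 10241 = 3213 m³.
F/M = Q·S₀ / (V·X) = 1630 × 2090 / (3213 × 3500) = 0.3029 g BOD₅·(g VSS·d)⁻¹.

F/M ≈ 0.303 d⁻¹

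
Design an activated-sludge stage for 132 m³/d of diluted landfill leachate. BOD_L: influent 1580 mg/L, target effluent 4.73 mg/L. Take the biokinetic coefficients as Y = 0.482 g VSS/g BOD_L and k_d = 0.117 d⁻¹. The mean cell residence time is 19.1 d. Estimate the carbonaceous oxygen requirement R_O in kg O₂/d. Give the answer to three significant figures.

Y_obs = Y / (1 + k_d θ_c) = 0.482 / (1 + 0.117 × 19.1) = 0.482 / 3.235 = 0.1490.
Substrate removed = Q·(S₀ − S) = 132 m³/d × (1580 − 4.73) g/m³ = 2.08×10^5 g/d = 207.9 kg/d.
P_X = Y_obs·Q·(S₀ − S) = 0.1490 × 207.9 = 30.98 kg VSS/d.
R_O = Q·(S₀ − S) − 1.42·P_X = 207.9 − 1.42 × 30.98 = 163.9 kg O₂/d.

R_O ≈ 164 kg O₂/d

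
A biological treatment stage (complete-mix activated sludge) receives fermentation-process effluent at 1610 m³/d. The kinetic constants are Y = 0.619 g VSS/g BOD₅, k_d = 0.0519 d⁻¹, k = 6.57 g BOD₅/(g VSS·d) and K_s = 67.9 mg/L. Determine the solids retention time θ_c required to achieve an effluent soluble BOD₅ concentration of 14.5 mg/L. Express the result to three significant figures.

At the target effluent, Y k S/(K_s+S) = 0.619×6.57×14.5/82.40 = 0.7156 d⁻¹.
Then 1/θ_c = μ − k_d = 0.7156 − 0.0519 = 0.6637 d⁻¹, giving θ_c = 1.507 d.

θ_c ≈ 1.51 d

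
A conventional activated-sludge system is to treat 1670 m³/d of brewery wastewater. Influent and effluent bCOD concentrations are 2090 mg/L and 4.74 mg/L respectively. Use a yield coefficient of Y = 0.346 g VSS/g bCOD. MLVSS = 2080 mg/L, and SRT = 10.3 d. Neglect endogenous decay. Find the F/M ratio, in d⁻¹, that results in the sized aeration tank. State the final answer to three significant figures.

F/M ≈ 0.281 d⁻¹

Biomass mass balance (decay neglected): V·X = Y·Q·(S₀ − S)·θ_c, so V = 0.346 × 1670 × (2090 − 4.74) × 10.3 / 2080 = 5967 m³.
F/M = Q·S₀ / (V·X) = 1670 × 2090 / (5967 × 2080) = 0.2812 g bCOD·(g VSS·d)⁻¹.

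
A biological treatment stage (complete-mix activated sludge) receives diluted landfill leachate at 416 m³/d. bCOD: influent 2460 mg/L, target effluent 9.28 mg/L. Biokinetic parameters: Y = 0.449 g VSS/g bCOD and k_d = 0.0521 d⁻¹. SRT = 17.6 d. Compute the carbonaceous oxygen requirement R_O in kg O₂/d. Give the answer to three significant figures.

R_O ≈ 680 kg O₂/d

Y_obs = Y / (1 + k_d θ_c) = 0.449 / (1 + 0.0521 × 17.6) = 0.449 / 1.917 = 0.2342.
Substrate removed = Q·(S₀ − S) = 416 m³/d × (2460 − 9.28) g/m³ = 1.02×10^6 g/d = 1019 kg/d.
Net sludge production P_X = 0.2342 × 1019 = 238.8 kg VSS/d.
Carbonaceous O₂ demand = substrate oxidised − cell-mass equivalent = 1019 − 1.42 × 238.8 = 680.4 kg O₂/d.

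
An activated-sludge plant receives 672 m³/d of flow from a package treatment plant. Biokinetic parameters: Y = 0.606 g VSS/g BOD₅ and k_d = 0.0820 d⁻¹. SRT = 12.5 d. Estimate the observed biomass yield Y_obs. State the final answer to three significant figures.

Y_obs = Y / (1 + k_d θ_c) = 0.606 / (1 + 0.0820 × 12.5) = 0.606 / 2.025 = 0.2993.

Y_obs ≈ 0.299 g VSS/g BOD₅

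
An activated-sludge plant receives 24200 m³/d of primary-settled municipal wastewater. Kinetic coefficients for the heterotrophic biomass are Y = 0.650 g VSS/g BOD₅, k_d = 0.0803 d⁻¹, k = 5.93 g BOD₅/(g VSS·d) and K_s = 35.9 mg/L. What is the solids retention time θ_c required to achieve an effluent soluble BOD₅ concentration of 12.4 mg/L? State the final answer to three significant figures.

From 1/θ_c = Y·k·S/(K_s + S) − k_d: Y·k·S/(K_s+S) = 0.650 × 5.93 × 12.4 / (35.9 + 12.4) = 0.9896 d⁻¹.
Then 1/θ_c = μ − k_d = 0.9896 − 0.0803 = 0.9093 d⁻¹, giving θ_c = 1.100 d.

θ_c ≈ 1.10 d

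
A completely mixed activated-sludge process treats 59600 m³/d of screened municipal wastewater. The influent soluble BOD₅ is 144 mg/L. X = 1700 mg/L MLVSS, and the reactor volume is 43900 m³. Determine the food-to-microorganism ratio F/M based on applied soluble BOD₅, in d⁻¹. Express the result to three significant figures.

Food-to-microorganism ratio F/M = Q S₀ / (V X) = 59600 × 144 / (43900 × 1700) = 0.1150 d⁻¹.

F/M ≈ 0.115 d⁻¹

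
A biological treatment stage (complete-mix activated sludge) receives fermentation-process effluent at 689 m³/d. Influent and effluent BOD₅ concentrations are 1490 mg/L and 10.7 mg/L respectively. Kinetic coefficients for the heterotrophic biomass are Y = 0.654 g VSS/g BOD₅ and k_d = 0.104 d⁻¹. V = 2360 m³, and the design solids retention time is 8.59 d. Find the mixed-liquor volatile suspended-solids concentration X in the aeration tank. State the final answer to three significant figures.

Solving the biomass balance for X: X = Y Q (S₀−S) θ_c / [V (1+k_d θ_c)] = 0.654 × 689 × (1490 − 10.7) × 8.59 / [2360 × (1 + 0.104 × 8.59)] = 1281 mg/L.

X ≈ 1280 mg/L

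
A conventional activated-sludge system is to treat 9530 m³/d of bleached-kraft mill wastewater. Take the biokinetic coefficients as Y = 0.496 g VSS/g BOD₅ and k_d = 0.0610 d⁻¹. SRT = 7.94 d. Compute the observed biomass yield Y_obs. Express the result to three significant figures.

Y_obs ≈ 0.334 g VSS/g BOD₅

Correct the yield for decay: Y_obs = Y/(1 + k_d θ_c) = 0.496 / (1 + 0.0610 × 7.94) = 0.496 / 1.484 = 0.3342.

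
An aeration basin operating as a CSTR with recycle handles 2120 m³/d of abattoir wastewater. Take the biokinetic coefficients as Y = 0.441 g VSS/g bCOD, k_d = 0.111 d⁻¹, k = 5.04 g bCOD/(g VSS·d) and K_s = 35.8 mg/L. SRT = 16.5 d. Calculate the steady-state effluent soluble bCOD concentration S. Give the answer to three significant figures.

S ≈ 3.00 mg/L

Effluent substrate depends only on kinetics and SRT: S = K_s(1 + k_d θ_c) / [θ_c(Yk − k_d) − 1] = 35.8 × (1 + 0.111 × 16.5) / [16.5 × (0.441 × 5.04 − 0.111) − 1] = 101.4 / 33.84 = 2.995 mg/L.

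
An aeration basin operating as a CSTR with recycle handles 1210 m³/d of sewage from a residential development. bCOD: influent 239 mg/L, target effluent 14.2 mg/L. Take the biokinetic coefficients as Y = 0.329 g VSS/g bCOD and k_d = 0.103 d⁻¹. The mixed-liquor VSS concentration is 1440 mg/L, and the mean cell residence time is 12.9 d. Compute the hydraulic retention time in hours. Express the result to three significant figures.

Steady-state biomass mass balance: V·X·(1 + k_d·θ_c) = Y·Q·(S₀ − S)·θ_c, so V = 0.329 × 1210 × (239 − 14.2) × 12.9 / [1440 × (1 + 0.103 × 12.9)] = 1.15×10^6 / 3353 = 344.3 m³.
Hydraulic retention time τ = V/Q = 344.3 / 1210 = 0.2845 d = 6.828 h.

τ ≈ 6.83 h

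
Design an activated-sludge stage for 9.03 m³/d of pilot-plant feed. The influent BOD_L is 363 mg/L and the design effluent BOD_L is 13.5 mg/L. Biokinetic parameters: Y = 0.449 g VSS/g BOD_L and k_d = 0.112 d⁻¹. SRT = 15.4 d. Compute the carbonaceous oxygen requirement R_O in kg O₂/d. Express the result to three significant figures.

R_O ≈ 2.42 kg O₂/d

Y_obs = Y / (1 + k_d θ_c) = 0.449 / (1 + 0.112 × 15.4) = 0.449 / 2.725 = 0.1648.
Substrate removed = Q·(S₀ − S) = 9.03 m³/d × (363 − 13.5) g/m³ = 3.16×10^3 g/d = 3.156 kg/d.
P_X = Y_obs·Q·(S₀ − S) = 0.1648 × 3.156 = 0.5201 kg VSS/d.
Carbonaceous O₂ demand = substrate oxidised − cell-mass equivalent = 3.156 − 1.42 × 0.5201 = 2.418 kg O₂/d.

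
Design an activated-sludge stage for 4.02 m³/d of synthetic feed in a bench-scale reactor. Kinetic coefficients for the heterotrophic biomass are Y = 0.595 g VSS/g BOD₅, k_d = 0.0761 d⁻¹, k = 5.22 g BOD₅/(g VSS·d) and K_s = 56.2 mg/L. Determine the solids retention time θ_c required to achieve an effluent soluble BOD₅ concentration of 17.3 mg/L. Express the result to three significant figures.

At the target effluent, Y k S/(K_s+S) = 0.595×5.22×17.3/73.50 = 0.7310 d⁻¹.
θ_c = 1/(μ − k_d) = 1/(0.7310 − 0.0761) = 1/0.6549 = 1.527 d.

θ_c ≈ 1.53 d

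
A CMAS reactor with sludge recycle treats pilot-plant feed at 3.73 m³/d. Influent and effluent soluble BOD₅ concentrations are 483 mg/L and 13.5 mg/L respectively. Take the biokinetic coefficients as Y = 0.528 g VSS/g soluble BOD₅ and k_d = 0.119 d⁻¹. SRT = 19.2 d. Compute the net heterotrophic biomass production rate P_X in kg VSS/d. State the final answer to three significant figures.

P_X ≈ 0.281 kg VSS/d

The observed yield is Y_obs = Y/(1 + k_d·θ_c) = 0.528 / (1 + 0.119 × 19.2) = 0.528 / 3.285 = 0.1607 g VSS per g soluble BOD₅ removed.
Q·(S₀ − S) = 3.73 × (483 − 13.5) × 10⁻³ = 1.751 kg/d removed.
Net biomass production P_X = Y_obs × Q·(S₀ − S) = 0.1607 × 1.751 = 0.2815 kg VSS/d.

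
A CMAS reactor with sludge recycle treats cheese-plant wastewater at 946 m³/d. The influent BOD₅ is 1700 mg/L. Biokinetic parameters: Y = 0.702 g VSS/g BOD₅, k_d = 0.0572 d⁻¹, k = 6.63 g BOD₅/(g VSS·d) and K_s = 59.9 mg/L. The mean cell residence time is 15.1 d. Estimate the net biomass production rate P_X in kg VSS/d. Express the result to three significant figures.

P_X ≈ 605 kg VSS/d

Effluent substrate depends only on kinetics and SRT: S = K_s(1 + k_d θ_c) / [θ_c(Yk − k_d) − 1] = 59.9 × (1 + 0.0572 × 15.1) / [15.1 × (0.702 × 6.63 − 0.0572) − 1] = 111.6 / 68.42 = 1.632 mg/L.
Observed yield with endogenous decay: Y_obs = Y / (1 + k_d·θ_c) = 0.702 / (1 + 0.0572 × 15.1) = 0.702 / 1.864 = 0.3767 g VSS/g BOD₅.
ΔS = 1700 − 1.63 = 1698 mg/L, so the substrate removal rate is 946 × 1698/1000 = 1607 kg BOD₅/d.
P_X = Y_obs · Q(S₀ − S) = 0.3767 × 1607 = 605.2 kg VSS/d.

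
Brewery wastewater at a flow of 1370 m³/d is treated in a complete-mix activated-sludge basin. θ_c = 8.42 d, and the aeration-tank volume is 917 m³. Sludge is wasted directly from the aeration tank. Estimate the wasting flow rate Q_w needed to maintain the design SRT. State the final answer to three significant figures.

Wasting from the aeration tank: Q_w = V / θ_c = 917.0 / 8.42 = 108.9 m³/d.

Q_w ≈ 109 m³/d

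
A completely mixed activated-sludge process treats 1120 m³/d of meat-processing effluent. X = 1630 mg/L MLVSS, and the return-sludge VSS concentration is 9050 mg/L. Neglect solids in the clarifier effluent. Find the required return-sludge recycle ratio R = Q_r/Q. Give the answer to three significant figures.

Mass balance around the secondary clarifier (neglecting effluent solids): R = X / (X_r − X) = 1630 / (9050 − 1630) = 0.2197.

R ≈ 0.220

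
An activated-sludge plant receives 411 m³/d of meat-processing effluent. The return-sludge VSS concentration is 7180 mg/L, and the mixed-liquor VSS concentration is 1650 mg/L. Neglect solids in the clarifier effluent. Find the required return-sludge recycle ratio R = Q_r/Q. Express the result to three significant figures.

Solids balance on the clarifier gives (1+R)X = R·X_r, so R = X/(X_r − X) = 1650 / (7180 − 1650) = 0.2984.

R ≈ 0.298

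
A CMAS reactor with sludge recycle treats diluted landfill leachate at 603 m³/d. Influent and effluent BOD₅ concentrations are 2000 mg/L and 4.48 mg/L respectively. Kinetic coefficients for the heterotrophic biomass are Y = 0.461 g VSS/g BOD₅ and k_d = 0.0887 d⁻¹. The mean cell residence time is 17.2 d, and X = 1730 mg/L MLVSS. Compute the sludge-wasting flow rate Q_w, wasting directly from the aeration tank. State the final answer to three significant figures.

Q_w ≈ 127 m³/d

Steady-state biomass mass balance: V·X·(1 + k_d·θ_c) = Y·Q·(S₀ − S)·θ_c, so V = 0.461 × 603 × (2000 − 4.48) × 17.2 / [1730 × (1 + 0.0887 × 17.2)] = 9.54×10^6 / 4369 = 2184 m³.
With mixed-liquor wasting, θ_c = V/Q_w, so Q_w = V/θ_c = 2184/17.2 = 127.0 m³/d.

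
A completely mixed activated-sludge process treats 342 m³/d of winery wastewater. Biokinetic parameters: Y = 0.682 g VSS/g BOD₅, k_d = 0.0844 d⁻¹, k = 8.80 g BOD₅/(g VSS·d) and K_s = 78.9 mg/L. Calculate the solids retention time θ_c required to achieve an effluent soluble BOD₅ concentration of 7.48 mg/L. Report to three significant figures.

θ_c ≈ 2.30 d

From 1/θ_c = Y·k·S/(K_s + S) − k_d: Y·k·S/(K_s+S) = 0.682 × 8.80 × 7.48 / (78.9 + 7.48) = 0.5197 d⁻¹.
1/θ_c = 0.5197 − 0.0844 = 0.4353 d⁻¹, so θ_c = 2.297 d.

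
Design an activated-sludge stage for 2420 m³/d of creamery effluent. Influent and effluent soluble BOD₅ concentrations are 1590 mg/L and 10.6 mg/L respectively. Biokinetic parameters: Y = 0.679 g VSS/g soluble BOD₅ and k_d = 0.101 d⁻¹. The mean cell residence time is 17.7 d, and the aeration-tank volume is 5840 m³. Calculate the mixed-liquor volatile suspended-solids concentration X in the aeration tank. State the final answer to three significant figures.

Solving the biomass balance for X: X = Y Q (S₀−S) θ_c / [V (1+k_d θ_c)] = 0.679 × 2420 × (1590 − 10.6) × 17.7 / [5840 × (1 + 0.101 × 17.7)] = 2822 mg/L.

X ≈ 2820 mg/L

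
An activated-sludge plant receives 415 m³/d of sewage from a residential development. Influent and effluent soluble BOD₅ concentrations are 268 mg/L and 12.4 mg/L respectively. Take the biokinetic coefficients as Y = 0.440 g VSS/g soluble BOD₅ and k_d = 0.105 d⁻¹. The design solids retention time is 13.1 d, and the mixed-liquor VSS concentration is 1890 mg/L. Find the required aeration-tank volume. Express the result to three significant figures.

V ≈ 136 m³

Rearranging the biomass balance for a CMAS with decay, V = Y·Q·ΔS·θ_c / [X·(1+k_d θ_c)] = 0.440 × 415 × (268 − 12.4) × 13.1 / [1890 × (1 + 0.105 × 13.1)] = 6.11×10^5 / 4490 = 136.2 m³.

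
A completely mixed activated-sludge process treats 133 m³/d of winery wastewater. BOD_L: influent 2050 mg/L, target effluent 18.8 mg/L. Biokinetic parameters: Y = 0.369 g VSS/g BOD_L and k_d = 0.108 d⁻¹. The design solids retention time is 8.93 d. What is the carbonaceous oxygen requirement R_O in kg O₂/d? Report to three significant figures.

R_O ≈ 198 kg O₂/d

Observed yield with endogenous decay: Y_obs = Y / (1 + k_d·θ_c) = 0.369 / (1 + 0.108 × 8.93) = 0.369 / 1.964 = 0.1878 g VSS/g BOD_L.
Substrate removed = Q·(S₀ − S) = 133 m³/d × (2050 − 18.8) g/m³ = 2.7×10^5 g/d = 270.1 kg/d.
P_X = Y_obs·Q·(S₀ − S) = 0.1878 × 270.1 = 50.74 kg VSS/d.
R_O = Q·ΔS − 1.42 P_X = 270.1 − 72.06 = 198.1 kg O₂/d.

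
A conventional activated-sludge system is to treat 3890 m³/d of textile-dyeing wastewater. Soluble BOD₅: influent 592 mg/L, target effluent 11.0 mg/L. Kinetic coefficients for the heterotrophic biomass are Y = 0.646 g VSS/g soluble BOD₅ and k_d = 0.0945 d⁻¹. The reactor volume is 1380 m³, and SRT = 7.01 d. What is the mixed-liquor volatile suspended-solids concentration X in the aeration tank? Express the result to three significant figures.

X ≈ 4460 mg/L

From V·X·(1 + k_d·θ_c) = Y·Q·(S₀ − S)·θ_c: X = 0.646 × 3890 × (592 − 11.0) × 7.01 / [1380 × (1 + 0.0945 × 7.01)] = 4461 mg/L.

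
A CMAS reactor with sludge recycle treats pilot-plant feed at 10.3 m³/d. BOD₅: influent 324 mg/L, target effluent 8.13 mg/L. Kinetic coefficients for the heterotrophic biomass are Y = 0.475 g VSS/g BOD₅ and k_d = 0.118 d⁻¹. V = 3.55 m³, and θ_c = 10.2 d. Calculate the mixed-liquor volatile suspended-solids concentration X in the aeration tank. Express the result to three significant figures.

X ≈ 2020 mg/L

X = Y·Q·ΔS·θ_c / [V·(1 + k_d θ_c)] = 0.475 × 10.3 × (324 − 8.13) × 10.2 / [3.55 × (1 + 0.118 × 10.2)] = 2015 mg/L.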